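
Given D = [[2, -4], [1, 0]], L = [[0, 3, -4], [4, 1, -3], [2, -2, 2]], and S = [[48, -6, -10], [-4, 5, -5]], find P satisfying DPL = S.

P = [[2, -1, 0], [0, -2, -3]]

Left-multiply by D⁻¹ and right-multiply by L⁻¹: P = D⁻¹SL⁻¹.
D has determinant 4; D⁻¹ = [[0, 1], [-1/4, 1/2]].
det L = -2; the adjugate gives L⁻¹ = [[2, -1, 5/2], [7, -4, 8], [5, -3, 6]].
D⁻¹S = [[-4, 5, -5], [-14, 4, 0]].
P = (D⁻¹S)L⁻¹ = [[2, -1, 0], [0, -2, -3]].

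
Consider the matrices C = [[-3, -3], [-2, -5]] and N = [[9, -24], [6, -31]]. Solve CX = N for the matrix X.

C is on the left of X, so left-multiply by C⁻¹: X = C⁻¹N.
det C = 9, so C⁻¹ = [[-5/9, 1/3], [2/9, -1/3]].
X = C⁻¹N = [[-5/9, 1/3], [2/9, -1/3]] · [[9, -24], [6, -31]] = [[-3, 3], [0, 5]].

X = [[-3, 3], [0, 5]]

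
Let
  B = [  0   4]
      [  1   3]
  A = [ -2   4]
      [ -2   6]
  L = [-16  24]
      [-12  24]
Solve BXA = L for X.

X = B⁻¹LA⁻¹ (apply B⁻¹ on the left and A⁻¹ on the right).
det B = -4, so B⁻¹ = [[-3/4, 1], [1/4, 0]].
A has determinant -4; A⁻¹ = [[-3/2, 1], [-1/2, 1/2]].
B⁻¹L = [[0, 6], [-4, 6]].
X = (B⁻¹L)A⁻¹ = [[-3, 3], [3, -1]].

X = [[-3, 3], [3, -1]]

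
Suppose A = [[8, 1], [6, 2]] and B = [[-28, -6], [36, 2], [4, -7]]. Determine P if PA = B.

P = [[-2, -2], [6, -2], [5, -6]]

A is on the right of P, so right-multiply by A⁻¹: P = BA⁻¹.
det A = 10; the adjugate gives A⁻¹ = [[1/5, -1/10], [-3/5, 4/5]].
P = BA⁻¹ = [[-28, -6], [36, 2], [4, -7]] · [[1/5, -1/10], [-3/5, 4/5]] = [[-2, -2], [6, -2], [5, -6]].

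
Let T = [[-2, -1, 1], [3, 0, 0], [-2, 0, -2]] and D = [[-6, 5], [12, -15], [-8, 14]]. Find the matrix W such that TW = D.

Since T multiplies W on the left, W = T⁻¹D.
det T = -6; the adjugate gives T⁻¹ = [[0, 1/3, 0], [-1, -1, -1/2], [0, -1/3, -1/2]].
W = T⁻¹D = [[0, 1/3, 0], [-1, -1, -1/2], [0, -1/3, -1/2]] · [[-6, 5], [12, -15], [-8, 14]] = [[4, -5], [-2, 3], [0, -2]].

W = [[4, -5], [-2, 3], [0, -2]]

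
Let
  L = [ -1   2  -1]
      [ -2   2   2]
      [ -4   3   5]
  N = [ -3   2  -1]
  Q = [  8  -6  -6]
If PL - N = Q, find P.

PL = Q + N = [[5, -4, -7]].
L is on the right of P, so right-multiply by L⁻¹: P = (Q + N)L⁻¹.
det L = -2, so L⁻¹ = [[-2, 13/2, -3], [-1, 9/2, -2], [-1, 5/2, -1]].
P = (Q + N)L⁻¹ = [[1, -3, 0]].

P = [[1, -3, 0]]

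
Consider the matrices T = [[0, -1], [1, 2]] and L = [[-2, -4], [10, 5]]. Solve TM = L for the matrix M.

M = [[6, -3], [2, 4]]

Since T multiplies M on the left, M = T⁻¹L.
det T = 1; the adjugate gives T⁻¹ = [[2, 1], [-1, 0]].
M = T⁻¹L = [[2, 1], [-1, 0]] · [[-2, -4], [10, 5]] = [[6, -3], [2, 4]].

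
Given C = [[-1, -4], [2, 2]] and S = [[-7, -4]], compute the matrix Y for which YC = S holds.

Y = [[-1, -4]]

Right-multiplying both sides by C⁻¹ gives Y = SC⁻¹.
C has determinant 6; C⁻¹ = [[1/3, 2/3], [-1/3, -1/6]].
Y = SC⁻¹ = [[-7, -4]] · [[1/3, 2/3], [-1/3, -1/6]] = [[-1, -4]].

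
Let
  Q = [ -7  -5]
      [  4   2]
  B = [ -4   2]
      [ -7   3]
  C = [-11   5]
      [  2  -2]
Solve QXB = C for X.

X = [[-3, 2], [4, -3]]

Left-multiply by Q⁻¹ and right-multiply by B⁻¹: X = Q⁻¹CB⁻¹.
Q has determinant 6; Q⁻¹ = [[1/3, 5/6], [-2/3, -7/6]].
B has determinant 2; B⁻¹ = [[3/2, -1], [7/2, -2]].
Q⁻¹C = [[-2, 0], [5, -1]].
X = (Q⁻¹C)B⁻¹ = [[-3, 2], [4, -3]].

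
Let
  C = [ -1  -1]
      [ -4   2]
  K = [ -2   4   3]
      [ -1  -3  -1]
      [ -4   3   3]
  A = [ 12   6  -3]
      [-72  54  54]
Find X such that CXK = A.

Isolating X: multiply by C⁻¹ from the left and K⁻¹ from the right, so X = C⁻¹AK⁻¹.
C has determinant -6; C⁻¹ = [[-1/3, -1/6], [-2/3, 1/6]].
det K = -5; the adjugate gives K⁻¹ = [[6/5, 3/5, -1], [-7/5, -6/5, 1], [3, 2, -2]].
C⁻¹A = [[8, -11, -8], [-20, 5, 11]].
X = (C⁻¹A)K⁻¹ = [[1, 2, -3], [2, 4, 3]].

X = [[1, 2, -3], [2, 4, 3]]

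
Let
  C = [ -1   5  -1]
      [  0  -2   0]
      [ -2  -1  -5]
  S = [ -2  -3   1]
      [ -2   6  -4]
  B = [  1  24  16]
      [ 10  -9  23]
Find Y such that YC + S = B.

Y = [[5, 1, -4], [-2, 5, -5]]

YC = B − S = [[3, 27, 15], [12, -15, 27]].
Since C sits to the right of Y, Y = (B − S)C⁻¹.
det C = -6, so C⁻¹ = [[-5/3, -13/3, 1/3], [0, -1/2, 0], [2/3, 11/6, -1/3]].
Y = (B − S)C⁻¹ = [[5, 1, -4], [-2, 5, -5]].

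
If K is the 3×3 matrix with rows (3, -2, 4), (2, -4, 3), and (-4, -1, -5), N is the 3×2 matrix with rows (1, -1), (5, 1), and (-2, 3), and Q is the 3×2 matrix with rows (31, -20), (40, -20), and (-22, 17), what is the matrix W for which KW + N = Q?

W = [[0, -3], [-5, 3], [5, -1]]

KW = Q − N = [[30, -19], [35, -21], [-20, 14]].
Since K multiplies W on the left, W = K⁻¹(Q − N).
det K = 1; the adjugate gives K⁻¹ = [[23, -14, 10], [-2, 1, -1], [-18, 11, -8]].
W = K⁻¹(Q − N) = [[0, -3], [-5, 3], [5, -1]].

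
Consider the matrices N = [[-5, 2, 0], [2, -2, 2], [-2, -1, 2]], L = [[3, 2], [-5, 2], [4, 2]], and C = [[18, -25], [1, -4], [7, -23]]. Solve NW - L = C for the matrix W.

NW = C + L = [[21, -23], [-4, -2], [11, -21]].
Left-multiplying both sides by N⁻¹ gives W = N⁻¹(C + L).
det N = -6, so N⁻¹ = [[1/3, 2/3, -2/3], [4/3, 5/3, -5/3], [1, 3/2, -1]].
W = N⁻¹(C + L) = [[-3, 5], [3, 1], [4, -5]].

W = [[-3, 5], [3, 1], [4, -5]]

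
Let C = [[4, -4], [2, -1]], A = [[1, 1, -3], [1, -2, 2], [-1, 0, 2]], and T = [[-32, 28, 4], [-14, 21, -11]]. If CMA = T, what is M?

M = [[4, -5, 5], [5, -1, 2]]

Isolating M: multiply by C⁻¹ from the left and A⁻¹ from the right, so M = C⁻¹TA⁻¹.
C has determinant 4; C⁻¹ = [[-1/4, 1], [-1/2, 1]].
A has determinant -2; A⁻¹ = [[2, 1, 2], [2, 1/2, 5/2], [1, 1/2, 3/2]].
C⁻¹T = [[-6, 14, -12], [2, 7, -13]].
M = (C⁻¹T)A⁻¹ = [[4, -5, 5], [5, -1, 2]].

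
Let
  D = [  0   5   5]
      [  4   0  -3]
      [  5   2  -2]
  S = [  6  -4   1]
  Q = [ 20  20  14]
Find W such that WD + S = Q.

WD = Q − S = [[14, 24, 13]].
Since D sits to the right of W, W = (Q − S)D⁻¹.
D has determinant 5; D⁻¹ = [[6/5, 4, -3], [-7/5, -5, 4], [8/5, 5, -4]].
W = (Q − S)D⁻¹ = [[4, 1, 2]].

W = [[4, 1, 2]]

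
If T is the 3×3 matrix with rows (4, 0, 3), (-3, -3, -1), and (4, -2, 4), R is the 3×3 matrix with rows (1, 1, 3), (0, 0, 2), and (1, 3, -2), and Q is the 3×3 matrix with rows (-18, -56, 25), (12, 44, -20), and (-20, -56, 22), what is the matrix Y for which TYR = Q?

Y = [[4, -2, -4], [-1, -2, -1], [-5, 0, -1]]

Y = T⁻¹QR⁻¹ (apply T⁻¹ on the left and R⁻¹ on the right).
det T = -2; the adjugate gives T⁻¹ = [[7, 3, -9/2], [-4, -2, 5/2], [-9, -4, 6]].
det R = -4, so R⁻¹ = [[3/2, -11/4, -1/2], [-1/2, 5/4, 1/2], [0, 1/2, 0]].
T⁻¹Q = [[0, -8, 16], [-2, -4, -5], [-6, -8, -13]].
Y = (T⁻¹Q)R⁻¹ = [[4, -2, -4], [-1, -2, -1], [-5, 0, -1]].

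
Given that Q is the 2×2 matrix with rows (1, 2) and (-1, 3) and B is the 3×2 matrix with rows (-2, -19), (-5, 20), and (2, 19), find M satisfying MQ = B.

M = [[-5, -3], [1, 6], [5, 3]]

Right-multiplying both sides by Q⁻¹ gives M = BQ⁻¹.
Q has determinant 5; Q⁻¹ = [[3/5, -2/5], [1/5, 1/5]].
M = BQ⁻¹ = [[-2, -19], [-5, 20], [2, 19]] · [[3/5, -2/5], [1/5, 1/5]] = [[-5, -3], [1, 6], [5, 3]].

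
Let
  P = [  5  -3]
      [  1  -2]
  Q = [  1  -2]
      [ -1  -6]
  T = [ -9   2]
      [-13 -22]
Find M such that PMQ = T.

Left-multiply by P⁻¹ and right-multiply by Q⁻¹: M = P⁻¹TQ⁻¹.
det P = -7, so P⁻¹ = [[2/7, -3/7], [1/7, -5/7]].
det Q = -8; the adjugate gives Q⁻¹ = [[3/4, -1/4], [-1/8, -1/8]].
P⁻¹T = [[3, 10], [8, 16]].
M = (P⁻¹T)Q⁻¹ = [[1, -2], [4, -4]].

M = [[1, -2], [4, -4]]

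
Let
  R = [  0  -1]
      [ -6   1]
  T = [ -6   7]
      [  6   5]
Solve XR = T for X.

X = [[-6, 1], [-6, -1]]

Right-multiplying both sides by R⁻¹ gives X = TR⁻¹.
det R = -6, so R⁻¹ = [[-1/6, -1/6], [-1, 0]].
X = TR⁻¹ = [[-6, 7], [6, 5]] · [[-1/6, -1/6], [-1, 0]] = [[-6, 1], [-6, -1]].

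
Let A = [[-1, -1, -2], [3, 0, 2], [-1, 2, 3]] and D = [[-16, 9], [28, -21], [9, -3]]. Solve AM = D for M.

A is on the left of M, so left-multiply by A⁻¹: M = A⁻¹D.
det A = 3, so A⁻¹ = [[-4/3, -1/3, -2/3], [-11/3, -5/3, -4/3], [2, 1, 1]].
M = A⁻¹D = [[-4/3, -1/3, -2/3], [-11/3, -5/3, -4/3], [2, 1, 1]] · [[-16, 9], [28, -21], [9, -3]] = [[6, -3], [0, 6], [5, -6]].

M = [[6, -3], [0, 6], [5, -6]]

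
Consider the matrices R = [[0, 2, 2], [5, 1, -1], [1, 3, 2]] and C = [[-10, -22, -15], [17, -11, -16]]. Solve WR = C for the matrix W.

R is on the right of W, so right-multiply by R⁻¹: W = CR⁻¹.
det R = 6; the adjugate gives R⁻¹ = [[5/6, 1/3, -2/3], [-11/6, -1/3, 5/3], [7/3, 1/3, -5/3]].
W = CR⁻¹ = [[-10, -22, -15], [17, -11, -16]] · [[5/6, 1/3, -2/3], [-11/6, -1/3, 5/3], [7/3, 1/3, -5/3]] = [[-3, -1, -5], [-3, 4, -3]].

W = [[-3, -1, -5], [-3, 4, -3]]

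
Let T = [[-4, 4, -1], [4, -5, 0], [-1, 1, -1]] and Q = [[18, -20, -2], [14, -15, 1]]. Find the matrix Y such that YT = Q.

Y = [[-4, 2, 6], [-3, 1, 2]]

Since T sits to the right of Y, Y = QT⁻¹.
det T = -3, so T⁻¹ = [[-5/3, -1, 5/3], [-4/3, -1, 4/3], [1/3, 0, -4/3]].
Y = QT⁻¹ = [[18, -20, -2], [14, -15, 1]] · [[-5/3, -1, 5/3], [-4/3, -1, 4/3], [1/3, 0, -4/3]] = [[-4, 2, 6], [-3, 1, 2]].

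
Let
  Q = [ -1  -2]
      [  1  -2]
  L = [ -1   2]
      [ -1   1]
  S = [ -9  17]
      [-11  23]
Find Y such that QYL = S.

Left-multiply by Q⁻¹ and right-multiply by L⁻¹: Y = Q⁻¹SL⁻¹.
Q has determinant 4; Q⁻¹ = [[-1/2, 1/2], [-1/4, -1/4]].
det L = 1, so L⁻¹ = [[1, -2], [1, -1]].
Q⁻¹S = [[-1, 3], [5, -10]].
Y = (Q⁻¹S)L⁻¹ = [[2, -1], [-5, 0]].

Y = [[2, -1], [-5, 0]]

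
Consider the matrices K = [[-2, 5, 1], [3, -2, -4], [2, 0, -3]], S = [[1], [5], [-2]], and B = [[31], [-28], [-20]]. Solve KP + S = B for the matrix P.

KP = B − S = [[30], [-33], [-18]].
Since K multiplies P on the left, P = K⁻¹(B − S).
det K = -3; the adjugate gives K⁻¹ = [[-2, -5, 6], [-1/3, -4/3, 5/3], [-4/3, -10/3, 11/3]].
P = K⁻¹(B − S) = [[-3], [4], [4]].

P = [[-3], [4], [4]]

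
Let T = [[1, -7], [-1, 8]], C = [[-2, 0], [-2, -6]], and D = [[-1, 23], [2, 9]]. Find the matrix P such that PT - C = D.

PT = D + C = [[-3, 23], [0, 3]].
T is on the right of P, so right-multiply by T⁻¹: P = (D + C)T⁻¹.
T has determinant 1; T⁻¹ = [[8, 7], [1, 1]].
P = (D + C)T⁻¹ = [[-1, 2], [3, 3]].

P = [[-1, 2], [3, 3]]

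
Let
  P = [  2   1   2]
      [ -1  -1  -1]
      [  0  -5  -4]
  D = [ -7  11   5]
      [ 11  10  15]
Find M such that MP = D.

Right-multiplying both sides by P⁻¹ gives M = DP⁻¹.
P has determinant 4; P⁻¹ = [[-1/4, -3/2, 1/4], [-1, -2, 0], [5/4, 5/2, -1/4]].
M = DP⁻¹ = [[-7, 11, 5], [11, 10, 15]] · [[-1/4, -3/2, 1/4], [-1, -2, 0], [5/4, 5/2, -1/4]] = [[-3, 1, -3], [6, 1, -1]].

M = [[-3, 1, -3], [6, 1, -1]]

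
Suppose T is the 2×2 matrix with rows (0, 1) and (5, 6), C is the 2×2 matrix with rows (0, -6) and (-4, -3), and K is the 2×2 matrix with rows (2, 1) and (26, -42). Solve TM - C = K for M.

TM = K + C = [[2, -5], [22, -45]].
Left-multiplying both sides by T⁻¹ gives M = T⁻¹(K + C).
T has determinant -5; T⁻¹ = [[-6/5, 1/5], [1, 0]].
M = T⁻¹(K + C) = [[2, -3], [2, -5]].

M = [[2, -3], [2, -5]]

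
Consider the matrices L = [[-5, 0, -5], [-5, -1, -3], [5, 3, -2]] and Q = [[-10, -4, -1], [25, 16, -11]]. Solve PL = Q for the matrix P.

P = [[0, 1, -1], [3, -4, 4]]

Since L sits to the right of P, P = QL⁻¹.
det L = -5, so L⁻¹ = [[-11/5, 3, 1], [5, -7, -2], [2, -3, -1]].
P = QL⁻¹ = [[-10, -4, -1], [25, 16, -11]] · [[-11/5, 3, 1], [5, -7, -2], [2, -3, -1]] = [[0, 1, -1], [3, -4, 4]].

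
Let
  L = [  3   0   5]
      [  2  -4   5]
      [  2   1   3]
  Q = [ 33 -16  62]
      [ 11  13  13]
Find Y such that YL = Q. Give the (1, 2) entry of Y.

5

Right-multiplying both sides by L⁻¹ gives Y = QL⁻¹.
det L = -1, so L⁻¹ = [[17, -5, -20], [-4, 1, 5], [-10, 3, 12]].
Y = QL⁻¹ = [[33, -16, 62], [11, 13, 13]] · [[17, -5, -20], [-4, 1, 5], [-10, 3, 12]] = [[5, 5, 4], [5, -3, 1]].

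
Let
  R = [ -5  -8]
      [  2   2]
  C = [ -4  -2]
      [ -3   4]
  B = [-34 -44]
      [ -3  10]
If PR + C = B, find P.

P = [[4, -5], [-2, -5]]

PR = B − C = [[-30, -42], [0, 6]].
Right-multiplying both sides by R⁻¹ gives P = (B − C)R⁻¹.
det R = 6, so R⁻¹ = [[1/3, 4/3], [-1/3, -5/6]].
P = (B − C)R⁻¹ = [[4, -5], [-2, -5]].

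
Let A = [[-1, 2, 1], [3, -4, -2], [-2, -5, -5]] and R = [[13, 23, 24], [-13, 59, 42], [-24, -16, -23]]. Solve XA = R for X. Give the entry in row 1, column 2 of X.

2

Right-multiplying both sides by A⁻¹ gives X = RA⁻¹.
det A = 5, so A⁻¹ = [[2, 1, 0], [19/5, 7/5, 1/5], [-23/5, -9/5, -2/5]].
X = RA⁻¹ = [[13, 23, 24], [-13, 59, 42], [-24, -16, -23]] · [[2, 1, 0], [19/5, 7/5, 1/5], [-23/5, -9/5, -2/5]] = [[3, 2, -5], [5, -6, -5], [-3, -5, 6]].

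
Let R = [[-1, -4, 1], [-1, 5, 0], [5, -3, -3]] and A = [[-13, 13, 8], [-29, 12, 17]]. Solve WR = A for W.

W = [[-4, -3, -4], [5, 4, -4]]

R is on the right of W, so right-multiply by R⁻¹: W = AR⁻¹.
R has determinant 5; R⁻¹ = [[-3, -3, -1], [-3/5, -2/5, -1/5], [-22/5, -23/5, -9/5]].
W = AR⁻¹ = [[-13, 13, 8], [-29, 12, 17]] · [[-3, -3, -1], [-3/5, -2/5, -1/5], [-22/5, -23/5, -9/5]] = [[-4, -3, -4], [5, 4, -4]].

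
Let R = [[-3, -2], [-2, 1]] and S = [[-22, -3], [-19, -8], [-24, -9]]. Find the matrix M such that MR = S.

R is on the right of M, so right-multiply by R⁻¹: M = SR⁻¹.
det R = -7, so R⁻¹ = [[-1/7, -2/7], [-2/7, 3/7]].
M = SR⁻¹ = [[-22, -3], [-19, -8], [-24, -9]] · [[-1/7, -2/7], [-2/7, 3/7]] = [[4, 5], [5, 2], [6, 3]].

M = [[4, 5], [5, 2], [6, 3]]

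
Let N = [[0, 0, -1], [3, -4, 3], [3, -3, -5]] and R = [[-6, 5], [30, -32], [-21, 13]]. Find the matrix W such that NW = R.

W = [[0, 1], [-3, 5], [6, -5]]

N is on the left of W, so left-multiply by N⁻¹: W = N⁻¹R.
N has determinant -3; N⁻¹ = [[-29/3, -1, 4/3], [-8, -1, 1], [-1, 0, 0]].
W = N⁻¹R = [[-29/3, -1, 4/3], [-8, -1, 1], [-1, 0, 0]] · [[-6, 5], [30, -32], [-21, 13]] = [[0, 1], [-3, 5], [6, -5]].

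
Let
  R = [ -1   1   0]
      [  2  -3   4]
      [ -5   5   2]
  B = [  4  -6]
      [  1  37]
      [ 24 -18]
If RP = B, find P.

Left-multiplying both sides by R⁻¹ gives P = R⁻¹B.
det R = 2, so R⁻¹ = [[-13, -1, 2], [-12, -1, 2], [-5/2, 0, 1/2]].
P = R⁻¹B = [[-13, -1, 2], [-12, -1, 2], [-5/2, 0, 1/2]] · [[4, -6], [1, 37], [24, -18]] = [[-5, 5], [-1, -1], [2, 6]].

P = [[-5, 5], [-1, -1], [2, 6]]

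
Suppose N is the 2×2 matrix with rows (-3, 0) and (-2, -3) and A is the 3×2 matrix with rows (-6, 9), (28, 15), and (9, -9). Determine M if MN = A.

M = [[4, -3], [-6, -5], [-5, 3]]

Right-multiplying both sides by N⁻¹ gives M = AN⁻¹.
det N = 9, so N⁻¹ = [[-1/3, 0], [2/9, -1/3]].
M = AN⁻¹ = [[-6, 9], [28, 15], [9, -9]] · [[-1/3, 0], [2/9, -1/3]] = [[4, -3], [-6, -5], [-5, 3]].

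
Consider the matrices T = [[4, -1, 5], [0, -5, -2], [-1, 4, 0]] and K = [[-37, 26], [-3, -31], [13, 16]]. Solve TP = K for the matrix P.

Since T multiplies P on the left, P = T⁻¹K.
T has determinant 5; T⁻¹ = [[8/5, 4, 27/5], [2/5, 1, 8/5], [-1, -3, -4]].
P = T⁻¹K = [[8/5, 4, 27/5], [2/5, 1, 8/5], [-1, -3, -4]] · [[-37, 26], [-3, -31], [13, 16]] = [[-1, 4], [3, 5], [-6, 3]].

P = [[-1, 4], [3, 5], [-6, 3]]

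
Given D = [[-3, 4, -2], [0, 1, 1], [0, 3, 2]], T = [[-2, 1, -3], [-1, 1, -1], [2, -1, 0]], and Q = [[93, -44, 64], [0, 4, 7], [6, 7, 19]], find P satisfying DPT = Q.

P = D⁻¹QT⁻¹ (apply D⁻¹ on the left and T⁻¹ on the right).
det D = 3; the adjugate gives D⁻¹ = [[-1/3, -14/3, 2], [0, -2, 1], [0, 3, -1]].
T has determinant 3; T⁻¹ = [[-1/3, 1, 2/3], [-2/3, 2, 1/3], [-1/3, 0, -1/3]].
D⁻¹Q = [[-19, 10, -16], [6, -1, 5], [-6, 5, 2]].
P = (D⁻¹Q)T⁻¹ = [[5, 1, -4], [-3, 4, 2], [-2, 4, -3]].

P = [[5, 1, -4], [-3, 4, 2], [-2, 4, -3]]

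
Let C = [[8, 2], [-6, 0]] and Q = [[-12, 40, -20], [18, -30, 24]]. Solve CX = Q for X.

Left-multiplying both sides by C⁻¹ gives X = C⁻¹Q.
C has determinant 12; C⁻¹ = [[0, -1/6], [1/2, 2/3]].
X = C⁻¹Q = [[0, -1/6], [1/2, 2/3]] · [[-12, 40, -20], [18, -30, 24]] = [[-3, 5, -4], [6, 0, 6]].

X = [[-3, 5, -4], [6, 0, 6]]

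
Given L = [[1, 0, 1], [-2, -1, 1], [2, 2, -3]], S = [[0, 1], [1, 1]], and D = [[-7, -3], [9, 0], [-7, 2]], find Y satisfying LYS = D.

Isolating Y: multiply by L⁻¹ from the left and S⁻¹ from the right, so Y = L⁻¹DS⁻¹.
L has determinant -1; L⁻¹ = [[-1, -2, -1], [4, 5, 3], [2, 2, 1]].
S has determinant -1; S⁻¹ = [[-1, 1], [1, 0]].
L⁻¹D = [[-4, 1], [-4, -6], [-3, -4]].
Y = (L⁻¹D)S⁻¹ = [[5, -4], [-2, -4], [-1, -3]].

Y = [[5, -4], [-2, -4], [-1, -3]]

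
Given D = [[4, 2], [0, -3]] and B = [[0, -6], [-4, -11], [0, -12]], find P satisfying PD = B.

P = [[0, 2], [-1, 3], [0, 4]]

D is on the right of P, so right-multiply by D⁻¹: P = BD⁻¹.
D has determinant -12; D⁻¹ = [[1/4, 1/6], [0, -1/3]].
P = BD⁻¹ = [[0, -6], [-4, -11], [0, -12]] · [[1/4, 1/6], [0, -1/3]] = [[0, 2], [-1, 3], [0, 4]].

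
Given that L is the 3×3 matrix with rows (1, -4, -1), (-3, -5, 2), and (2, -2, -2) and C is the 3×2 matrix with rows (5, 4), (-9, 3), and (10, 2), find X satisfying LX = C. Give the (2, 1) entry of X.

0

Since L multiplies X on the left, X = L⁻¹C.
det L = 6; the adjugate gives L⁻¹ = [[7/3, -1, -13/6], [-1/3, 0, 1/6], [8/3, -1, -17/6]].
X = L⁻¹C = [[7/3, -1, -13/6], [-1/3, 0, 1/6], [8/3, -1, -17/6]] · [[5, 4], [-9, 3], [10, 2]] = [[-1, 2], [0, -1], [-6, 2]].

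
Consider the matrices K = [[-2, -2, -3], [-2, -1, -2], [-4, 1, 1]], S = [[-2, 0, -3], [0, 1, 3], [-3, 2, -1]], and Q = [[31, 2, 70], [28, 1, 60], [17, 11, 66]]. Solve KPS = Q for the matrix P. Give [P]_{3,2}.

0

Isolating P: multiply by K⁻¹ from the left and S⁻¹ from the right, so P = K⁻¹QS⁻¹.
det K = -4; the adjugate gives K⁻¹ = [[-1/4, 1/4, -1/4], [-5/2, 7/2, -1/2], [3/2, -5/2, 1/2]].
S has determinant 5; S⁻¹ = [[-7/5, -6/5, 3/5], [-9/5, -7/5, 6/5], [3/5, 4/5, -2/5]].
K⁻¹Q = [[-5, -3, -19], [12, -7, 2], [-15, 6, -12]].
P = (K⁻¹Q)S⁻¹ = [[1, -5, 1], [-3, -3, -2], [3, 0, 3]].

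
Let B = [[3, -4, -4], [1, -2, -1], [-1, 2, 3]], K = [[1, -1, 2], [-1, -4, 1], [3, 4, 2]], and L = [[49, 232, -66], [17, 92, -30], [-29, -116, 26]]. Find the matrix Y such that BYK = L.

Y = [[-4, -4, 1], [4, 5, -1], [4, -2, -4]]

Isolating Y: multiply by B⁻¹ from the left and K⁻¹ from the right, so Y = B⁻¹LK⁻¹.
B has determinant -4; B⁻¹ = [[1, -1, 1], [1/2, -5/4, 1/4], [0, 1/2, 1/2]].
K has determinant -1; K⁻¹ = [[12, -10, -7], [-5, 4, 3], [-8, 7, 5]].
B⁻¹L = [[3, 24, -10], [-4, -28, 11], [-6, -12, -2]].
Y = (B⁻¹L)K⁻¹ = [[-4, -4, 1], [4, 5, -1], [4, -2, -4]].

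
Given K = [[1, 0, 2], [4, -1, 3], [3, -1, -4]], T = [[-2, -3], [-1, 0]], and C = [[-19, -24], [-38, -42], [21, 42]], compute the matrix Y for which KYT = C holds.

Left-multiply by K⁻¹ and right-multiply by T⁻¹: Y = K⁻¹CT⁻¹.
det K = 5, so K⁻¹ = [[7/5, -2/5, 2/5], [5, -2, 1], [-1/5, 1/5, -1/5]].
det T = -3; the adjugate gives T⁻¹ = [[0, -1], [-1/3, 2/3]].
K⁻¹C = [[-3, 0], [2, 6], [-8, -12]].
Y = (K⁻¹C)T⁻¹ = [[0, 3], [-2, 2], [4, 0]].

Y = [[0, 3], [-2, 2], [4, 0]]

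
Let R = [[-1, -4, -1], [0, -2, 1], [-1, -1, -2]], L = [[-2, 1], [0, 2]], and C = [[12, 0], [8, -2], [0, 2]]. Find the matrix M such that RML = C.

Isolating M: multiply by R⁻¹ from the left and L⁻¹ from the right, so M = R⁻¹CL⁻¹.
det R = 1; the adjugate gives R⁻¹ = [[5, -7, -6], [-1, 1, 1], [-2, 3, 2]].
det L = -4, so L⁻¹ = [[-1/2, 1/4], [0, 1/2]].
R⁻¹C = [[4, 2], [-4, 0], [0, -2]].
M = (R⁻¹C)L⁻¹ = [[-2, 2], [2, -1], [0, -1]].

M = [[-2, 2], [2, -1], [0, -1]]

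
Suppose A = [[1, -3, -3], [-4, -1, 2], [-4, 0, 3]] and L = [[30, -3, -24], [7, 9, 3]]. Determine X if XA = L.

X = [[2, -3, -4], [-1, -6, 4]]

A is on the right of X, so right-multiply by A⁻¹: X = LA⁻¹.
det A = -3, so A⁻¹ = [[1, -3, 3], [-4/3, 3, -10/3], [4/3, -4, 13/3]].
X = LA⁻¹ = [[30, -3, -24], [7, 9, 3]] · [[1, -3, 3], [-4/3, 3, -10/3], [4/3, -4, 13/3]] = [[2, -3, -4], [-1, -6, 4]].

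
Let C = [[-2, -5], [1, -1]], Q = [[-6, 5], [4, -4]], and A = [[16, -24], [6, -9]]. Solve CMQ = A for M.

Left-multiply by C⁻¹ and right-multiply by Q⁻¹: M = C⁻¹AQ⁻¹.
C has determinant 7; C⁻¹ = [[-1/7, 5/7], [-1/7, -2/7]].
Q has determinant 4; Q⁻¹ = [[-1, -5/4], [-1, -3/2]].
C⁻¹A = [[2, -3], [-4, 6]].
M = (C⁻¹A)Q⁻¹ = [[1, 2], [-2, -4]].

M = [[1, 2], [-2, -4]]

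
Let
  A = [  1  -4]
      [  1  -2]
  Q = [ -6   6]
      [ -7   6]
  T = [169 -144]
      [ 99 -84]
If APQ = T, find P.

Left-multiply by A⁻¹ and right-multiply by Q⁻¹: P = A⁻¹TQ⁻¹.
det A = 2, so A⁻¹ = [[-1, 2], [-1/2, 1/2]].
Q has determinant 6; Q⁻¹ = [[1, -1], [7/6, -1]].
A⁻¹T = [[29, -24], [-35, 30]].
P = (A⁻¹T)Q⁻¹ = [[1, -5], [0, 5]].

P = [[1, -5], [0, 5]]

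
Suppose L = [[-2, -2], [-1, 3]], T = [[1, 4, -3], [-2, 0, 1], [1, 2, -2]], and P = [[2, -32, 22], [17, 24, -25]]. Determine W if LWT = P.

W = [[0, 4, 3], [1, 0, 3]]

Left-multiply by L⁻¹ and right-multiply by T⁻¹: W = L⁻¹PT⁻¹.
det L = -8, so L⁻¹ = [[-3/8, -1/4], [-1/8, 1/4]].
det T = -2, so T⁻¹ = [[1, -1, -2], [3/2, -1/2, -5/2], [2, -1, -4]].
L⁻¹P = [[-5, 6, -2], [4, 10, -9]].
W = (L⁻¹P)T⁻¹ = [[0, 4, 3], [1, 0, 3]].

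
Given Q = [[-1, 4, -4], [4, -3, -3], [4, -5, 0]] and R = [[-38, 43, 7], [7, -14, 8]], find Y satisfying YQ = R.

Q is on the right of Y, so right-multiply by Q⁻¹: Y = RQ⁻¹.
Q has determinant -1; Q⁻¹ = [[15, -20, 24], [12, -16, 19], [8, -11, 13]].
Y = RQ⁻¹ = [[-38, 43, 7], [7, -14, 8]] · [[15, -20, 24], [12, -16, 19], [8, -11, 13]] = [[2, -5, -4], [1, -4, 6]].

Y = [[2, -5, -4], [1, -4, 6]]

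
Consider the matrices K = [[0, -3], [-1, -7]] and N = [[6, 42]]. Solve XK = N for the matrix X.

Since K sits to the right of X, X = NK⁻¹.
det K = -3; the adjugate gives K⁻¹ = [[7/3, -1], [-1/3, 0]].
X = NK⁻¹ = [[6, 42]] · [[7/3, -1], [-1/3, 0]] = [[0, -6]].

X = [[0, -6]]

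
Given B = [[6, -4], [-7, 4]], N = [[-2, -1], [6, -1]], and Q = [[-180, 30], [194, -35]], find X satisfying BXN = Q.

Isolating X: multiply by B⁻¹ from the left and N⁻¹ from the right, so X = B⁻¹QN⁻¹.
det B = -4, so B⁻¹ = [[-1, -1], [-7/4, -3/2]].
det N = 8; the adjugate gives N⁻¹ = [[-1/8, 1/8], [-3/4, -1/4]].
B⁻¹Q = [[-14, 5], [24, 0]].
X = (B⁻¹Q)N⁻¹ = [[-2, -3], [-3, 3]].

X = [[-2, -3], [-3, 3]]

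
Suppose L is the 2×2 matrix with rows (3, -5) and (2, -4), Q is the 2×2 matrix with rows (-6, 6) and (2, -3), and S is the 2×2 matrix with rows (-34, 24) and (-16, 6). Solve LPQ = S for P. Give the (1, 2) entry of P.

-5

P = L⁻¹SQ⁻¹ (apply L⁻¹ on the left and Q⁻¹ on the right).
det L = -2, so L⁻¹ = [[2, -5/2], [1, -3/2]].
Q has determinant 6; Q⁻¹ = [[-1/2, -1], [-1/3, -1]].
L⁻¹S = [[-28, 33], [-10, 15]].
P = (L⁻¹S)Q⁻¹ = [[3, -5], [0, -5]].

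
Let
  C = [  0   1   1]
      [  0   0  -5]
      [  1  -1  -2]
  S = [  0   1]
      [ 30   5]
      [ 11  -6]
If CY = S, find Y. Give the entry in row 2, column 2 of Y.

C is on the left of Y, so left-multiply by C⁻¹: Y = C⁻¹S.
C has determinant -5; C⁻¹ = [[1, -1/5, 1], [1, 1/5, 0], [0, -1/5, 0]].
Y = C⁻¹S = [[1, -1/5, 1], [1, 1/5, 0], [0, -1/5, 0]] · [[0, 1], [30, 5], [11, -6]] = [[5, -6], [6, 2], [-6, -1]].

2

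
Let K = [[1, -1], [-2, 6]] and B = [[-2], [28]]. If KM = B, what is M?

M = [[4], [6]]

K is on the left of M, so left-multiply by K⁻¹: M = K⁻¹B.
det K = 4, so K⁻¹ = [[3/2, 1/4], [1/2, 1/4]].
M = K⁻¹B = [[3/2, 1/4], [1/2, 1/4]] · [[-2], [28]] = [[4], [6]].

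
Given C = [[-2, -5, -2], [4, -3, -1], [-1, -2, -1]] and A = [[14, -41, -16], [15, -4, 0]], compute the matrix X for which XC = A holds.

C is on the right of X, so right-multiply by C⁻¹: X = AC⁻¹.
C has determinant -5; C⁻¹ = [[-1/5, 1/5, 1/5], [-1, 0, 2], [11/5, -1/5, -26/5]].
X = AC⁻¹ = [[14, -41, -16], [15, -4, 0]] · [[-1/5, 1/5, 1/5], [-1, 0, 2], [11/5, -1/5, -26/5]] = [[3, 6, 4], [1, 3, -5]].

X = [[3, 6, 4], [1, 3, -5]]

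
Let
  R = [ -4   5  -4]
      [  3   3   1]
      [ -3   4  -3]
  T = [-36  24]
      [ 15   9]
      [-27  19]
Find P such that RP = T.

P = [[3, -1], [0, 4], [6, 0]]

Since R multiplies P on the left, P = R⁻¹T.
R has determinant -2; R⁻¹ = [[13/2, 1/2, -17/2], [-3, 0, 4], [-21/2, -1/2, 27/2]].
P = R⁻¹T = [[13/2, 1/2, -17/2], [-3, 0, 4], [-21/2, -1/2, 27/2]] · [[-36, 24], [15, 9], [-27, 19]] = [[3, -1], [0, 4], [6, 0]].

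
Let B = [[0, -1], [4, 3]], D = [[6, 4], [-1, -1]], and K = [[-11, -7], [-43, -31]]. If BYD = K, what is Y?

Y = [[-3, 1], [2, 1]]

Isolating Y: multiply by B⁻¹ from the left and D⁻¹ from the right, so Y = B⁻¹KD⁻¹.
det B = 4, so B⁻¹ = [[3/4, 1/4], [-1, 0]].
D has determinant -2; D⁻¹ = [[1/2, 2], [-1/2, -3]].
B⁻¹K = [[-19, -13], [11, 7]].
Y = (B⁻¹K)D⁻¹ = [[-3, 1], [2, 1]].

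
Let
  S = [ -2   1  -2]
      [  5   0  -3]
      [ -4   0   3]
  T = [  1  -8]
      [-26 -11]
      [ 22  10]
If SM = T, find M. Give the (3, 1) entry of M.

2

Since S multiplies M on the left, M = S⁻¹T.
det S = -3; the adjugate gives S⁻¹ = [[0, 1, 1], [1, 14/3, 16/3], [0, 4/3, 5/3]].
M = S⁻¹T = [[0, 1, 1], [1, 14/3, 16/3], [0, 4/3, 5/3]] · [[1, -8], [-26, -11], [22, 10]] = [[-4, -1], [-3, -6], [2, 2]].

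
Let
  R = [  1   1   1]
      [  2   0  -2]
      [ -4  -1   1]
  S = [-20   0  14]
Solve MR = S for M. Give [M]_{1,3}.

6

Since R sits to the right of M, M = SR⁻¹.
R has determinant 2; R⁻¹ = [[-1, -1, -1], [3, 5/2, 2], [-1, -3/2, -1]].
M = SR⁻¹ = [[-20, 0, 14]] · [[-1, -1, -1], [3, 5/2, 2], [-1, -3/2, -1]] = [[6, -1, 6]].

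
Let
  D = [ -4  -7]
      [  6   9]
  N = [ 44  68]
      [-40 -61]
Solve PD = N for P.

P = [[-2, 6], [1, -6]]

Since D sits to the right of P, P = ND⁻¹.
det D = 6, so D⁻¹ = [[3/2, 7/6], [-1, -2/3]].
P = ND⁻¹ = [[44, 68], [-40, -61]] · [[3/2, 7/6], [-1, -2/3]] = [[-2, 6], [1, -6]].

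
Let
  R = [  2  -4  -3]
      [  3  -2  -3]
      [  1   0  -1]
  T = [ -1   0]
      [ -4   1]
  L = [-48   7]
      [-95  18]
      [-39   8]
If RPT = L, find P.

P = R⁻¹LT⁻¹ (apply R⁻¹ on the left and T⁻¹ on the right).
det R = -2, so R⁻¹ = [[-1, 2, -3], [0, -1/2, 3/2], [-1, 2, -4]].
T has determinant -1; T⁻¹ = [[-1, 0], [-4, 1]].
R⁻¹L = [[-25, 5], [-11, 3], [14, -3]].
P = (R⁻¹L)T⁻¹ = [[5, 5], [-1, 3], [-2, -3]].

P = [[5, 5], [-1, 3], [-2, -3]]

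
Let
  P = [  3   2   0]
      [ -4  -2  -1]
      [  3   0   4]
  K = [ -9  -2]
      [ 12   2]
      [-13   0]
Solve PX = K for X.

X = [[1, 0], [-6, -1], [-4, 0]]

Left-multiplying both sides by P⁻¹ gives X = P⁻¹K.
P has determinant 2; P⁻¹ = [[-4, -4, -1], [13/2, 6, 3/2], [3, 3, 1]].
X = P⁻¹K = [[-4, -4, -1], [13/2, 6, 3/2], [3, 3, 1]] · [[-9, -2], [12, 2], [-13, 0]] = [[1, 0], [-6, -1], [-4, 0]].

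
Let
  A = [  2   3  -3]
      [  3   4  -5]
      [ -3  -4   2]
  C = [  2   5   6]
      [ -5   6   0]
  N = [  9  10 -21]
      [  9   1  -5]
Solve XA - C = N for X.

XA = N + C = [[11, 15, -15], [4, 7, -5]].
A is on the right of X, so right-multiply by A⁻¹: X = (N + C)A⁻¹.
A has determinant 3; A⁻¹ = [[-4, 2, -1], [3, -5/3, 1/3], [0, -1/3, -1/3]].
X = (N + C)A⁻¹ = [[1, 2, -1], [5, -2, 0]].

X = [[1, 2, -1], [5, -2, 0]]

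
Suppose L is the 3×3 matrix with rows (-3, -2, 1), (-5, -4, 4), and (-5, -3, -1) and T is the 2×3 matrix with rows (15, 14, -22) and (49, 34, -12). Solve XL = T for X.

X = [[0, -5, 2], [2, -5, -6]]

Right-multiplying both sides by L⁻¹ gives X = TL⁻¹.
det L = -3; the adjugate gives L⁻¹ = [[-16/3, 5/3, 4/3], [25/3, -8/3, -7/3], [5/3, -1/3, -2/3]].
X = TL⁻¹ = [[15, 14, -22], [49, 34, -12]] · [[-16/3, 5/3, 4/3], [25/3, -8/3, -7/3], [5/3, -1/3, -2/3]] = [[0, -5, 2], [2, -5, -6]].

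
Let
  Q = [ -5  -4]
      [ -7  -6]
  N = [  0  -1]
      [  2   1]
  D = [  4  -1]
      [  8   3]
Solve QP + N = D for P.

QP = D − N = [[4, 0], [6, 2]].
Q is on the left of P, so left-multiply by Q⁻¹: P = Q⁻¹(D − N).
Q has determinant 2; Q⁻¹ = [[-3, 2], [7/2, -5/2]].
P = Q⁻¹(D − N) = [[0, 4], [-1, -5]].

P = [[0, 4], [-1, -5]]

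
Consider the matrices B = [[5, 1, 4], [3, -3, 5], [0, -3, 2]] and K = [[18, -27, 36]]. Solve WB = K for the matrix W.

W = [[0, 6, 3]]

Since B sits to the right of W, W = KB⁻¹.
det B = 3, so B⁻¹ = [[3, -14/3, 17/3], [-2, 10/3, -13/3], [-3, 5, -6]].
W = KB⁻¹ = [[18, -27, 36]] · [[3, -14/3, 17/3], [-2, 10/3, -13/3], [-3, 5, -6]] = [[0, 6, 3]].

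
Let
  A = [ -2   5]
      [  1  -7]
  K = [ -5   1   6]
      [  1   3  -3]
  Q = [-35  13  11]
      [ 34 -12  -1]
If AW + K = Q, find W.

AW = Q − K = [[-30, 12, 5], [33, -15, 2]].
A is on the left of W, so left-multiply by A⁻¹: W = A⁻¹(Q − K).
A has determinant 9; A⁻¹ = [[-7/9, -5/9], [-1/9, -2/9]].
W = A⁻¹(Q − K) = [[5, -1, -5], [-4, 2, -1]].

W = [[5, -1, -5], [-4, 2, -1]]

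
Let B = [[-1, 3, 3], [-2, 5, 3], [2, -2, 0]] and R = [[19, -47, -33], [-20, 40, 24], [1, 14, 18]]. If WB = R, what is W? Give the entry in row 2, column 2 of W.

4

B is on the right of W, so right-multiply by B⁻¹: W = RB⁻¹.
det B = -6; the adjugate gives B⁻¹ = [[-1, 1, 1], [-1, 1, 1/2], [1, -2/3, -1/6]].
W = RB⁻¹ = [[19, -47, -33], [-20, 40, 24], [1, 14, 18]] · [[-1, 1, 1], [-1, 1, 1/2], [1, -2/3, -1/6]] = [[-5, -6, 1], [4, 4, -4], [3, 3, 5]].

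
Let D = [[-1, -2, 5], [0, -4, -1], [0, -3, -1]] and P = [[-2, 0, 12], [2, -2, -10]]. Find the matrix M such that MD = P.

M = [[2, 2, -4], [-2, 6, -6]]

Right-multiplying both sides by D⁻¹ gives M = PD⁻¹.
det D = -1, so D⁻¹ = [[-1, 17, -22], [0, -1, 1], [0, 3, -4]].
M = PD⁻¹ = [[-2, 0, 12], [2, -2, -10]] · [[-1, 17, -22], [0, -1, 1], [0, 3, -4]] = [[2, 2, -4], [-2, 6, -6]].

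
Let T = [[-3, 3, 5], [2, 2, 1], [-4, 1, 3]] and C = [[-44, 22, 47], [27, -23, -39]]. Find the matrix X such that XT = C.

X = [[6, -1, 6], [-5, -2, -4]]

T is on the right of X, so right-multiply by T⁻¹: X = CT⁻¹.
T has determinant 5; T⁻¹ = [[1, -4/5, -7/5], [-2, 11/5, 13/5], [2, -9/5, -12/5]].
X = CT⁻¹ = [[-44, 22, 47], [27, -23, -39]] · [[1, -4/5, -7/5], [-2, 11/5, 13/5], [2, -9/5, -12/5]] = [[6, -1, 6], [-5, -2, -4]].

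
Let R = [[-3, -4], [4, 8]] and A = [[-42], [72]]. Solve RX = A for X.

X = [[6], [6]]

Left-multiplying both sides by R⁻¹ gives X = R⁻¹A.
R has determinant -8; R⁻¹ = [[-1, -1/2], [1/2, 3/8]].
X = R⁻¹A = [[-1, -1/2], [1/2, 3/8]] · [[-42], [72]] = [[6], [6]].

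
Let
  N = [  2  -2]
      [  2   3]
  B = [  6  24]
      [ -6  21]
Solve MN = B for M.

N is on the right of M, so right-multiply by N⁻¹: M = BN⁻¹.
det N = 10; the adjugate gives N⁻¹ = [[3/10, 1/5], [-1/5, 1/5]].
M = BN⁻¹ = [[6, 24], [-6, 21]] · [[3/10, 1/5], [-1/5, 1/5]] = [[-3, 6], [-6, 3]].

M = [[-3, 6], [-6, 3]]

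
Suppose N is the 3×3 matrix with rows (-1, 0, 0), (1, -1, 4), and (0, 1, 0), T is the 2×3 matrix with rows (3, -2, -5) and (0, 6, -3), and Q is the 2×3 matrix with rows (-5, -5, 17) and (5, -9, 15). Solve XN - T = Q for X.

X = [[5, 3, -4], [-2, 3, 0]]

XN = Q + T = [[-2, -7, 12], [5, -3, 12]].
Right-multiplying both sides by N⁻¹ gives X = (Q + T)N⁻¹.
det N = 4, so N⁻¹ = [[-1, 0, 0], [0, 0, 1], [1/4, 1/4, 1/4]].
X = (Q + T)N⁻¹ = [[5, 3, -4], [-2, 3, 0]].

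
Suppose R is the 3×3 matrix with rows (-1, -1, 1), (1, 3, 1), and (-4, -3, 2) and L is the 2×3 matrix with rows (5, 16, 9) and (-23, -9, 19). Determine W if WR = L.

W = [[5, 6, -1], [3, 4, 6]]

Right-multiplying both sides by R⁻¹ gives W = LR⁻¹.
R has determinant 6; R⁻¹ = [[3/2, -1/6, -2/3], [-1, 1/3, 1/3], [3/2, 1/6, -1/3]].
W = LR⁻¹ = [[5, 16, 9], [-23, -9, 19]] · [[3/2, -1/6, -2/3], [-1, 1/3, 1/3], [3/2, 1/6, -1/3]] = [[5, 6, -1], [3, 4, 6]].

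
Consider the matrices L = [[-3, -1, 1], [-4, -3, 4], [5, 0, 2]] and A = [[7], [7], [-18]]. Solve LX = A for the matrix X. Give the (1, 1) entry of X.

Since L multiplies X on the left, X = L⁻¹A.
det L = 5, so L⁻¹ = [[-6/5, 2/5, -1/5], [28/5, -11/5, 8/5], [3, -1, 1]].
X = L⁻¹A = [[-6/5, 2/5, -1/5], [28/5, -11/5, 8/5], [3, -1, 1]] · [[7], [7], [-18]] = [[-2], [-5], [-4]].

-2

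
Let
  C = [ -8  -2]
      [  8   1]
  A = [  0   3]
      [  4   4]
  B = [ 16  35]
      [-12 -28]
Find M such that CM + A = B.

CM = B − A = [[16, 32], [-16, -32]].
Since C multiplies M on the left, M = C⁻¹(B − A).
C has determinant 8; C⁻¹ = [[1/8, 1/4], [-1, -1]].
M = C⁻¹(B − A) = [[-2, -4], [0, 0]].

M = [[-2, -4], [0, 0]]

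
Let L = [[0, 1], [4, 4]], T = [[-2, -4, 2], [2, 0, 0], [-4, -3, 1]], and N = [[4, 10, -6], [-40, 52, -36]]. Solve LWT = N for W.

Left-multiply by L⁻¹ and right-multiply by T⁻¹: W = L⁻¹NT⁻¹.
det L = -4; the adjugate gives L⁻¹ = [[-1, 1/4], [1, 0]].
T has determinant -4; T⁻¹ = [[0, 1/2, 0], [1/2, -3/2, -1], [3/2, -5/2, -2]].
L⁻¹N = [[-14, 3, -3], [4, 10, -6]].
W = (L⁻¹N)T⁻¹ = [[-3, -4, 3], [-4, 2, 2]].

W = [[-3, -4, 3], [-4, 2, 2]]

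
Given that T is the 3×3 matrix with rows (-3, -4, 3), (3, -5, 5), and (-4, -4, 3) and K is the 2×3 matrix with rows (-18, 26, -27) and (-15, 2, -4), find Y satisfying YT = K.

Y = [[4, -6, -3], [-1, -2, 3]]

Since T sits to the right of Y, Y = KT⁻¹.
det T = 5, so T⁻¹ = [[1, 0, -1], [-29/5, 3/5, 24/5], [-32/5, 4/5, 27/5]].
Y = KT⁻¹ = [[-18, 26, -27], [-15, 2, -4]] · [[1, 0, -1], [-29/5, 3/5, 24/5], [-32/5, 4/5, 27/5]] = [[4, -6, -3], [-1, -2, 3]].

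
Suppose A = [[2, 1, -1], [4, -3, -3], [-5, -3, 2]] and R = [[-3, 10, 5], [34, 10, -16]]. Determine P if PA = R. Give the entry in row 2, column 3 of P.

A is on the right of P, so right-multiply by A⁻¹: P = RA⁻¹.
A has determinant 4; A⁻¹ = [[-15/4, 1/4, -3/2], [7/4, -1/4, 1/2], [-27/4, 1/4, -5/2]].
P = RA⁻¹ = [[-3, 10, 5], [34, 10, -16]] · [[-15/4, 1/4, -3/2], [7/4, -1/4, 1/2], [-27/4, 1/4, -5/2]] = [[-5, -2, -3], [-2, 2, -6]].

-6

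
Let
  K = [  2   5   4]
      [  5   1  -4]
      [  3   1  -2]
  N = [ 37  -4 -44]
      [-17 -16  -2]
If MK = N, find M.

M = [[-3, 5, 6], [-3, -4, 3]]

Since K sits to the right of M, M = NK⁻¹.
K has determinant 2; K⁻¹ = [[1, 7, -12], [-1, -8, 14], [1, 13/2, -23/2]].
M = NK⁻¹ = [[37, -4, -44], [-17, -16, -2]] · [[1, 7, -12], [-1, -8, 14], [1, 13/2, -23/2]] = [[-3, 5, 6], [-3, -4, 3]].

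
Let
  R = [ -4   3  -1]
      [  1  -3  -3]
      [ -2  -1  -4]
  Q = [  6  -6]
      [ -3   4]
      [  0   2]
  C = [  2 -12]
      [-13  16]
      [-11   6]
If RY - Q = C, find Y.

Y = [[-4, 2], [-1, -4], [5, -2]]

RY = C + Q = [[8, -18], [-16, 20], [-11, 8]].
R is on the left of Y, so left-multiply by R⁻¹: Y = R⁻¹(C + Q).
det R = 1; the adjugate gives R⁻¹ = [[9, 13, -12], [10, 14, -13], [-7, -10, 9]].
Y = R⁻¹(C + Q) = [[-4, 2], [-1, -4], [5, -2]].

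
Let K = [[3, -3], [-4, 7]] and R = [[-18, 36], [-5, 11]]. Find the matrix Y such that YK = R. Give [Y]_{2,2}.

Since K sits to the right of Y, Y = RK⁻¹.
det K = 9, so K⁻¹ = [[7/9, 1/3], [4/9, 1/3]].
Y = RK⁻¹ = [[-18, 36], [-5, 11]] · [[7/9, 1/3], [4/9, 1/3]] = [[2, 6], [1, 2]].

2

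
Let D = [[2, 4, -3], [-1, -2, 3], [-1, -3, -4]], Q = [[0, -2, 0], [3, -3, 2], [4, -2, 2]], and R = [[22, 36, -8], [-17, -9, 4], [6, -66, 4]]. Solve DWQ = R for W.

Isolating W: multiply by D⁻¹ from the left and Q⁻¹ from the right, so W = D⁻¹RQ⁻¹.
D has determinant 3; D⁻¹ = [[17/3, 25/3, 2], [-7/3, -11/3, -1], [1/3, 2/3, 0]].
det Q = -4; the adjugate gives Q⁻¹ = [[1/2, -1, 1], [-1/2, 0, 0], [-3/2, 2, -3/2]].
D⁻¹R = [[-5, -3, -4], [5, 15, 0], [-4, 6, 0]].
W = (D⁻¹R)Q⁻¹ = [[5, -3, 1], [-5, -5, 5], [-5, 4, -4]].

W = [[5, -3, 1], [-5, -5, 5], [-5, 4, -4]]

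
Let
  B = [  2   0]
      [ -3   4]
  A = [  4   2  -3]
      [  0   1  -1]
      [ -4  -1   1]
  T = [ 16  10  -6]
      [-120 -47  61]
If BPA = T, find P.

P = B⁻¹TA⁻¹ (apply B⁻¹ on the left and A⁻¹ on the right).
det B = 8; the adjugate gives B⁻¹ = [[1/2, 0], [3/8, 1/4]].
det A = -4; the adjugate gives A⁻¹ = [[0, -1/4, -1/4], [-1, 2, -1], [-1, 1, -1]].
B⁻¹T = [[8, 5, -3], [-24, -8, 13]].
P = (B⁻¹T)A⁻¹ = [[-2, 5, -4], [-5, 3, 1]].

P = [[-2, 5, -4], [-5, 3, 1]]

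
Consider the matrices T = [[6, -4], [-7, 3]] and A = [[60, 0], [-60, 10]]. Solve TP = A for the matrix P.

T is on the left of P, so left-multiply by T⁻¹: P = T⁻¹A.
det T = -10, so T⁻¹ = [[-3/10, -2/5], [-7/10, -3/5]].
P = T⁻¹A = [[-3/10, -2/5], [-7/10, -3/5]] · [[60, 0], [-60, 10]] = [[6, -4], [-6, -6]].

P = [[6, -4], [-6, -6]]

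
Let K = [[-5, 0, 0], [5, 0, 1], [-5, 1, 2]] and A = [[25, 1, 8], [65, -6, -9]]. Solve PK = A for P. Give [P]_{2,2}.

Since K sits to the right of P, P = AK⁻¹.
det K = 5; the adjugate gives K⁻¹ = [[-1/5, 0, 0], [-3, -2, 1], [1, 1, 0]].
P = AK⁻¹ = [[25, 1, 8], [65, -6, -9]] · [[-1/5, 0, 0], [-3, -2, 1], [1, 1, 0]] = [[0, 6, 1], [-4, 3, -6]].

3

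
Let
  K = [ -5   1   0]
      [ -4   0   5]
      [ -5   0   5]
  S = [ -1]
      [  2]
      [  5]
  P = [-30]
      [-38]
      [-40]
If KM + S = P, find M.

KM = P − S = [[-29], [-40], [-45]].
Since K multiplies M on the left, M = K⁻¹(P − S).
det K = -5; the adjugate gives K⁻¹ = [[0, 1, -1], [1, 5, -5], [0, 1, -4/5]].
M = K⁻¹(P − S) = [[5], [-4], [-4]].

M = [[5], [-4], [-4]]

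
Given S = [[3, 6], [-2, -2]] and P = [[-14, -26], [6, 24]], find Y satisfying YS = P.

Y = [[-4, 1], [6, 6]]

Since S sits to the right of Y, Y = PS⁻¹.
det S = 6, so S⁻¹ = [[-1/3, -1], [1/3, 1/2]].
Y = PS⁻¹ = [[-14, -26], [6, 24]] · [[-1/3, -1], [1/3, 1/2]] = [[-4, 1], [6, 6]].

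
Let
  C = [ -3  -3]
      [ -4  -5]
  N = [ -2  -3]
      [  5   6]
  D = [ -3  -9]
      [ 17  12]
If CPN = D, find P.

P = C⁻¹DN⁻¹ (apply C⁻¹ on the left and N⁻¹ on the right).
det C = 3; the adjugate gives C⁻¹ = [[-5/3, 1], [4/3, -1]].
N has determinant 3; N⁻¹ = [[2, 1], [-5/3, -2/3]].
C⁻¹D = [[22, 27], [-21, -24]].
P = (C⁻¹D)N⁻¹ = [[-1, 4], [-2, -5]].

P = [[-1, 4], [-2, -5]]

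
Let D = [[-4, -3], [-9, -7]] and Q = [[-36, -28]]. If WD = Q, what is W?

W = [[0, 4]]

Since D sits to the right of W, W = QD⁻¹.
det D = 1, so D⁻¹ = [[-7, 3], [9, -4]].
W = QD⁻¹ = [[-36, -28]] · [[-7, 3], [9, -4]] = [[0, 4]].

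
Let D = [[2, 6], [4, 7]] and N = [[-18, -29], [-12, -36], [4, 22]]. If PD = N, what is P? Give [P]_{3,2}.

-2

Since D sits to the right of P, P = ND⁻¹.
det D = -10, so D⁻¹ = [[-7/10, 3/5], [2/5, -1/5]].
P = ND⁻¹ = [[-18, -29], [-12, -36], [4, 22]] · [[-7/10, 3/5], [2/5, -1/5]] = [[1, -5], [-6, 0], [6, -2]].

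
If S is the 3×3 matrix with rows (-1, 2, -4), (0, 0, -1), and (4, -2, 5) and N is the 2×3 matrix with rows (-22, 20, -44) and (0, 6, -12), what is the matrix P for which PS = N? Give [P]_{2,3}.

Since S sits to the right of P, P = NS⁻¹.
det S = -6, so S⁻¹ = [[1/3, 1/3, 1/3], [2/3, -11/6, 1/6], [0, -1, 0]].
P = NS⁻¹ = [[-22, 20, -44], [0, 6, -12]] · [[1/3, 1/3, 1/3], [2/3, -11/6, 1/6], [0, -1, 0]] = [[6, 0, -4], [4, 1, 1]].

1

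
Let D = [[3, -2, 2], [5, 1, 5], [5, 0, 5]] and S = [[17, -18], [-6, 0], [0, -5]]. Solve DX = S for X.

X = [[5, -6], [-6, 5], [-5, 5]]

D is on the left of X, so left-multiply by D⁻¹: X = D⁻¹S.
D has determinant 5; D⁻¹ = [[1, 2, -12/5], [0, 1, -1], [-1, -2, 13/5]].
X = D⁻¹S = [[1, 2, -12/5], [0, 1, -1], [-1, -2, 13/5]] · [[17, -18], [-6, 0], [0, -5]] = [[5, -6], [-6, 5], [-5, 5]].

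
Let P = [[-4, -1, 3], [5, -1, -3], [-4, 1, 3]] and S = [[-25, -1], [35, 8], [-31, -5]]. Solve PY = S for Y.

Y = [[4, 3], [-3, -2], [-4, 3]]

P is on the left of Y, so left-multiply by P⁻¹: Y = P⁻¹S.
det P = 6; the adjugate gives P⁻¹ = [[0, 1, 1], [-1/2, 0, 1/2], [1/6, 4/3, 3/2]].
Y = P⁻¹S = [[0, 1, 1], [-1/2, 0, 1/2], [1/6, 4/3, 3/2]] · [[-25, -1], [35, 8], [-31, -5]] = [[4, 3], [-3, -2], [-4, 3]].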